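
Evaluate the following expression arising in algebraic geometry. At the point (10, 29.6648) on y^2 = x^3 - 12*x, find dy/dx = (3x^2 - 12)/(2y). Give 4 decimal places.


Using implicit differentiation of y^2 = x^3 - 12*x:
2y * dy/dx = 3x^2 - 12
dy/dx = (3x^2 - 12)/(2y)
Numerator: 3*10^2 - 12 = 288
Denominator: 2*29.6648 = 59.3296
dy/dx = 288/59.3296 = 4.8542

4.8542


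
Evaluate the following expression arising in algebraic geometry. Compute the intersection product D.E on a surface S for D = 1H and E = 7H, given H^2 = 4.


Using bilinearity of the intersection pairing on a surface S:
(aH).(bH) = ab * (H.H)
We have H^2 = 4.
D.E = (1H).(7H) = 1*7*4
= 7*4
= 28

28


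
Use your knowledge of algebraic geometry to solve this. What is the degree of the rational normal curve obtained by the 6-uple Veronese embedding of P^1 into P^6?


The rational normal curve in P^6 is the image of P^1 under the 6-uple Veronese.
A general hyperplane in P^6 pulls back to a degree-6 form on P^1, which has 6 zeros,
so the curve meets a general hyperplane in 6 points. Degree = 6.

6


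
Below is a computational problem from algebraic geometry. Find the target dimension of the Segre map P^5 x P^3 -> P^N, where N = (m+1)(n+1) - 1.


The Segre embedding maps P^m x P^n into P^N via
all products of coordinates from each factor.
N = (m+1)(n+1) - 1
N = (5+1)(3+1) - 1
N = 6*4 - 1
N = 24 - 1 = 23

23


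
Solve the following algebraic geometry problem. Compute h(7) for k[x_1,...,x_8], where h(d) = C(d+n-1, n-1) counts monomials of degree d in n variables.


The Hilbert function for the polynomial ring in 8 variables is:
h(d) = C(d+n-1, n-1)
h(7) = C(7+8-1, 8-1) = C(14, 7)
= 14! / (7! * 7!)
= 3432

3432


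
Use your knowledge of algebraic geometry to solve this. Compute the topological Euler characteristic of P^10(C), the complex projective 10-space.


The complex projective space P^10 has one cell in each even real dimension 0, 2, ..., 20.
The cohomology groups are H^{2k}(P^10) = Z for k = 0,...,10, and 0 otherwise.
Euler characteristic = sum of Betti numbers = 1 per even-dimensional cohomology group.
chi(P^10) = 10 + 1 = 11

11


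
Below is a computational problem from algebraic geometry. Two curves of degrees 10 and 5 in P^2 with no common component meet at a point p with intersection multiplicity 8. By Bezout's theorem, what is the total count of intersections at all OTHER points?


By Bezout's theorem, the total intersection number is d1 * d2.
Total = 10 * 5 = 50
Intersection multiplicity at p = 8
Remaining intersections = 50 - 8 = 42

42


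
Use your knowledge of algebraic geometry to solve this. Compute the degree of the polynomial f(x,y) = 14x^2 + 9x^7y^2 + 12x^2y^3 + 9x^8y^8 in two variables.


Examine each term for its total degree (sum of exponents).
  Term '14x^2' has total degree 2+0 = 2.
  Term '9x^7y^2' has total degree 7+2 = 9.
  Term '12x^2y^3' has total degree 2+3 = 5.
  Term '9x^8y^8' has total degree 8+8 = 16.
The maximum total degree among all terms is 16.

16


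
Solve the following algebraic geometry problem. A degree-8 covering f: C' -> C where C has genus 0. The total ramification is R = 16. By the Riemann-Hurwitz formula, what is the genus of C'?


Riemann-Hurwitz formula: 2g' - 2 = d(2g - 2) + R
Given: d = 8, g = 0, R = 16
2g' - 2 = 8*(2*0 - 2) + 16
2g' - 2 = 8*(-2) + 16
2g' - 2 = -16 + 16 = 0
2g' = 2
g' = 1

1


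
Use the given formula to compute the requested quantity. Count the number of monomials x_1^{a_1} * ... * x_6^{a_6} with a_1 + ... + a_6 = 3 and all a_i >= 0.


The number of degree-3 monomials in 6 variables is C(d+n-1, n-1).
= C(3+6-1, 6-1) = C(8, 5)
= 56

56


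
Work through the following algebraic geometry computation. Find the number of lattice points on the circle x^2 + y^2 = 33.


Systematically check integer values of x where x^2 <= 33.
For each valid x, check if 33 - x^2 is a perfect square.
Total integer solutions found: 0

0


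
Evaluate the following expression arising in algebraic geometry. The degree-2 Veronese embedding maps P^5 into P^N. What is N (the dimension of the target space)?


The Veronese embedding v_d: P^n -> P^N maps each point to all
degree-d monomials in n+1 homogeneous coordinates.
N = C(n+d, d) - 1
N = C(5+2, 2) - 1
N = C(7, 2) - 1
C(7, 2) = 21
N = 21 - 1 = 20

20


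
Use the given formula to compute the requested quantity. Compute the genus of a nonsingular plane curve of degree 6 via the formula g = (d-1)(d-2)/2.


Using the genus formula for smooth plane curves:
g = (d-1)(d-2)/2
g = (6-1)(6-2)/2
g = 5*4/2
g = 20/2 = 10

10


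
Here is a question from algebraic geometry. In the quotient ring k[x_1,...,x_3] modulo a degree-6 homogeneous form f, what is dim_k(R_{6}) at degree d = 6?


For R = k[x_1,...,x_n]/(f) with f homogeneous of degree e:
The Hilbert series is (1 - t^e)/(1 - t)^n.
So h(d) = C(d+n-1, n-1) - C(d-e+n-1, n-1) for d >= e.
With n=3, e=6, d=6:
C(6+3-1, 3-1) = C(8, 2) = 28
C(6-6+3-1, 3-1) = C(2, 2) = 1
h(6) = 28 - 1 = 27

27


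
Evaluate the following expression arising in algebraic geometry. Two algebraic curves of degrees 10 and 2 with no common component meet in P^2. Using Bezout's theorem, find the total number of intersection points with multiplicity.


Bezout's theorem states the intersection count equals the product of degrees.
Intersection count = 10 * 2 = 20

20


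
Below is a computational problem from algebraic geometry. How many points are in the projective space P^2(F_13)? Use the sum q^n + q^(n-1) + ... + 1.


P^2(F_13) has (q^(n+1) - 1)/(q - 1) points.
= 13^2 + 13^1 + 13^0
= 169 + 13 + 1
= 183

183


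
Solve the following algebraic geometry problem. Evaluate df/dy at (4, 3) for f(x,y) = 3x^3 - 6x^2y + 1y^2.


df/dy = (-6)*x^2 + 2*1*y^1
At (4,3): (-6)*4^2 + 2*1*3^1
= -96 + 6
= -90

-90


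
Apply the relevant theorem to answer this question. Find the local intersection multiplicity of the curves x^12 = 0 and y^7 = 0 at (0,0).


The intersection multiplicity of V(x^a) and V(y^b) at the origin is:
I(O; V(x^12), V(y^7)) = dim_k(k[x,y]/(x^12, y^7))
A basis for k[x,y]/(x^12, y^7) is the set of monomials x^i * y^j
where 0 <= i < 12 and 0 <= j < 7.
The number of such monomials is 12 * 7 = 84

84


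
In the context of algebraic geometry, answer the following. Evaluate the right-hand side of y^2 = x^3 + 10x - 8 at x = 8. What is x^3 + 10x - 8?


Compute x^3 + 10x - 8 at x = 8:
x^3 = 8^3 = 512
10*x = 10*8 = 80
Sum: 512 + 80 - 8 = 584

584


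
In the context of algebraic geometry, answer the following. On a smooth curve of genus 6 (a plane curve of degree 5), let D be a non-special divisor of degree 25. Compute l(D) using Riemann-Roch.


First, compute the genus of a smooth plane curve of degree 5:
g = (d-1)(d-2)/2 = (5-1)(5-2)/2 = 6
For a non-special divisor D (i.e., h^1(D) = 0), Riemann-Roch gives:
l(D) = deg(D) - g + 1
Since deg(D) = 25 >= 2g - 1 = 11, D is non-special.
l(D) = 25 - 6 + 1 = 20

20


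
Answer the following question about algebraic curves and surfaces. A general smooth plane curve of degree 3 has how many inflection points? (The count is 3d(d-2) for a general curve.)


For a general smooth plane curve C of degree d, the inflection points are
the intersection of C with its Hessian curve, which has degree 3(d-2).
By Bezout, the total intersection number is d * 3(d-2) = 3 * 3 = 9.
For a general curve every flex is ordinary, so each contributes
multiplicity 1 to C·Hess(C), and the number of distinct inflection
points is 3d(d-2).
Inflection points = 3*3*(3-2) = 3*3*1 = 9

9


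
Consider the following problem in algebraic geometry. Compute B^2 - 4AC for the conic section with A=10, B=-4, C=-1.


The discriminant of a conic Ax^2 + Bxy + Cy^2 + ... = 0 is B^2 - 4AC.
B^2 = (-4)^2 = 16
4AC = 4*10*(-1) = -40
Discriminant = 16 + 40 = 56

56


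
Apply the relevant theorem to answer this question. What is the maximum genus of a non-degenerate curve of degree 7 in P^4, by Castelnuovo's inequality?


Castelnuovo's bound: write d - 1 = m(r-1) + epsilon with 0 <= epsilon < r-1.
d - 1 = 7 - 1 = 6
r - 1 = 4 - 1 = 3
6 = 2*3 + 0, so m = 2, epsilon = 0
pi(d, r) = m(m-1)(r-1)/2 + m*epsilon
= 2*1*3/2 + 2*0
= 6/2 + 0
= 3 + 0 = 3

3


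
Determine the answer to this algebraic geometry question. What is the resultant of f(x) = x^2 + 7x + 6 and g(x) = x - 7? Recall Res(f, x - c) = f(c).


For Res(f, x - c), we evaluate f at x = c.
f(7) = 7^2 + 7*7 + 6
= 49 + 49 + 6
= 98 + 6 = 104
Res(f, g) = 104

104


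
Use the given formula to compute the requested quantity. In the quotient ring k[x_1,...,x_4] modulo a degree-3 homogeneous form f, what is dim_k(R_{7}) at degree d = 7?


For R = k[x_1,...,x_n]/(f) with f homogeneous of degree e:
The Hilbert series is (1 - t^e)/(1 - t)^n.
So h(d) = C(d+n-1, n-1) - C(d-e+n-1, n-1) for d >= e.
With n=4, e=3, d=7:
C(7+4-1, 4-1) = C(10, 3) = 120
C(7-3+4-1, 4-1) = C(7, 3) = 35
h(7) = 120 - 35 = 85

85


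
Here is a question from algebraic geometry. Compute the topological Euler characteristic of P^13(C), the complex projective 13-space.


The complex projective space P^13 has one cell in each even real dimension 0, 2, ..., 26.
The cohomology groups are H^{2k}(P^13) = Z for k = 0,...,13, and 0 otherwise.
Euler characteristic = sum of Betti numbers = 1 per even-dimensional cohomology group.
chi(P^13) = 13 + 1 = 14

14


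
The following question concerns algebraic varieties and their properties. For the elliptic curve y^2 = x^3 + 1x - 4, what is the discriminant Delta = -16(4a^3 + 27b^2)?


Compute each component:
4a^3 = 4*1^3 = 4*1 = 4
27b^2 = 27*(-4)^2 = 27*16 = 432
4a^3 + 27b^2 = 4 + 432 = 436
Delta = -16*436 = -6976

-6976


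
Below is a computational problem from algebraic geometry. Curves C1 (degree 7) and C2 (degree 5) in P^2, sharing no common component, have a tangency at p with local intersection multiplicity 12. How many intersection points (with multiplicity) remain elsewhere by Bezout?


By Bezout's theorem, the total intersection number is d1 * d2.
Total = 7 * 5 = 35
Intersection multiplicity at p = 12
Remaining intersections = 35 - 12 = 23

23


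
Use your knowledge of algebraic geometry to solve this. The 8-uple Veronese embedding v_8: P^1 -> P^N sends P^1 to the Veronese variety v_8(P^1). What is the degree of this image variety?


The Veronese variety v_8(P^1) has degree d^r.
d^r = 8^1 = 8

8


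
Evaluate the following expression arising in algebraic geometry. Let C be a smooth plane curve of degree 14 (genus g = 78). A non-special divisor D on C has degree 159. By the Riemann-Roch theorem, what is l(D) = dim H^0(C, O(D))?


First, compute the genus of a smooth plane curve of degree 14:
g = (d-1)(d-2)/2 = (14-1)(14-2)/2 = 78
For a non-special divisor D (i.e., h^1(D) = 0), Riemann-Roch gives:
l(D) = deg(D) - g + 1
Since deg(D) = 159 >= 2g - 1 = 155, D is non-special.
l(D) = 159 - 78 + 1 = 82

82


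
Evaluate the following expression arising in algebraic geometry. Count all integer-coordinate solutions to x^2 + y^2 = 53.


Systematically check integer values of x where x^2 <= 53.
For each valid x, check if 53 - x^2 is a perfect square.
x=2: 53 - 4 = 49, sqrt = 7 (valid)
x=7: 53 - 49 = 4, sqrt = 2 (valid)
Total integer solutions found: 8

8


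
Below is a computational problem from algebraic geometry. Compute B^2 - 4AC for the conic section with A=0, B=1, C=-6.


The discriminant of a conic Ax^2 + Bxy + Cy^2 + ... = 0 is B^2 - 4AC.
B^2 = 1^2 = 1
4AC = 4*0*(-6) = 0
Discriminant = 1 + 0 = 1

1


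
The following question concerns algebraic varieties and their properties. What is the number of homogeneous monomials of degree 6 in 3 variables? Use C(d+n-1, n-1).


The number of degree-6 monomials in 3 variables is C(d+n-1, n-1).
= C(6+3-1, 3-1) = C(8, 2)
= 28

28


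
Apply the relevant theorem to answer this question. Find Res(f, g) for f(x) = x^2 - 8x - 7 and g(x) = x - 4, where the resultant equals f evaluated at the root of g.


For Res(f, x - c), we evaluate f at x = c.
f(4) = 4^2 - 8*4 - 7
= 16 - 32 - 7
= -16 - 7 = -23
Res(f, g) = -23

-23


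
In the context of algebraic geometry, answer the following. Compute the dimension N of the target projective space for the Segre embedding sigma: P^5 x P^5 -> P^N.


The Segre embedding maps P^m x P^n into P^N via
all products of coordinates from each factor.
N = (m+1)(n+1) - 1
N = (5+1)(5+1) - 1
N = 6*6 - 1
N = 36 - 1 = 35

35


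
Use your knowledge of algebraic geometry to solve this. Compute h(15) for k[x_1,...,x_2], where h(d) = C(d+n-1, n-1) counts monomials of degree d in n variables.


The Hilbert function for the polynomial ring in 2 variables is:
h(d) = C(d+n-1, n-1)
h(15) = C(15+2-1, 2-1) = C(16, 1)
= 16! / (1! * 15!)
= 16

16


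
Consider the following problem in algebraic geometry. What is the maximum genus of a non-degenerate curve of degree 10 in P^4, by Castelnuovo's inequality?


Castelnuovo's bound: write d - 1 = m(r-1) + epsilon with 0 <= epsilon < r-1.
d - 1 = 10 - 1 = 9
r - 1 = 4 - 1 = 3
9 = 3*3 + 0, so m = 3, epsilon = 0
pi(d, r) = m(m-1)(r-1)/2 + m*epsilon
= 3*2*3/2 + 3*0
= 18/2 + 0
= 9 + 0 = 9

9


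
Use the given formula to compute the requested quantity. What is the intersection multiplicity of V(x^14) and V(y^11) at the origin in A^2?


The intersection multiplicity of V(x^a) and V(y^b) at the origin is:
I(O; V(x^14), V(y^11)) = dim_k(k[x,y]/(x^14, y^11))
A basis for k[x,y]/(x^14, y^11) is the set of monomials x^i * y^j
where 0 <= i < 14 and 0 <= j < 11.
The number of such monomials is 14 * 11 = 154

154


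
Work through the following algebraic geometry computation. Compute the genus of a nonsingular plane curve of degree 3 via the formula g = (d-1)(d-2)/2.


Using the genus formula for smooth plane curves:
g = (d-1)(d-2)/2
g = (3-1)(3-2)/2
g = 2*1/2
g = 2/2 = 1

1


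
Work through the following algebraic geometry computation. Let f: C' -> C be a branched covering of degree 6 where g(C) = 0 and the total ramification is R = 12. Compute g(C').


Riemann-Hurwitz formula: 2g' - 2 = d(2g - 2) + R
Given: d = 6, g = 0, R = 12
2g' - 2 = 6*(2*0 - 2) + 12
2g' - 2 = 6*(-2) + 12
2g' - 2 = -12 + 12 = 0
2g' = 2
g' = 1

1


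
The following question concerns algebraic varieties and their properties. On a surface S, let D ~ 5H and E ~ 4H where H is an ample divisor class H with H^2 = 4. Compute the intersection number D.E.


Using bilinearity of the intersection pairing on a surface S:
(aH).(bH) = ab * (H.H)
We have H^2 = 4.
D.E = (5H).(4H) = 5*4*4
= 20*4
= 80

80


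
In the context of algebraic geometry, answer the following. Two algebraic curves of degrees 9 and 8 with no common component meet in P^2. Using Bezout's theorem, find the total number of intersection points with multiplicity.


Bezout's theorem states the intersection count equals the product of degrees.
Intersection count = 9 * 8 = 72

72


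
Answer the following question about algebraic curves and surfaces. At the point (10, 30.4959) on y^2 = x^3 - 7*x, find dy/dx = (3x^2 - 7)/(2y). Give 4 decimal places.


Using implicit differentiation of y^2 = x^3 - 7*x:
2y * dy/dx = 3x^2 - 7
dy/dx = (3x^2 - 7)/(2y)
Numerator: 3*10^2 - 7 = 293
Denominator: 2*30.4959 = 60.9918
dy/dx = 293/60.9918 = 4.8039

4.8039


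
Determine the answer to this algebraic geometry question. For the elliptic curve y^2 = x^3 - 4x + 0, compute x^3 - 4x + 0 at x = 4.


Compute x^3 - 4x + 0 at x = 4:
x^3 = 4^3 = 64
(-4)*x = (-4)*4 = -16
Sum: 64 - 16 + 0 = 48

48


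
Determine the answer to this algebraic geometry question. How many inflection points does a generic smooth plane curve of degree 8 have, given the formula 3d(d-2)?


For a general smooth plane curve C of degree d, the inflection points are
the intersection of C with its Hessian curve, which has degree 3(d-2).
By Bezout, the total intersection number is d * 3(d-2) = 8 * 18 = 144.
For a general curve every flex is ordinary, so each contributes
multiplicity 1 to C·Hess(C), and the number of distinct inflection
points is 3d(d-2).
Inflection points = 3*8*(8-2) = 3*8*6 = 144

144


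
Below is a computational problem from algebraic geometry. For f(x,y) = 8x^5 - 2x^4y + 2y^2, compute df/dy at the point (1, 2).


df/dy = (-2)*x^4 + 2*2*y^1
At (1,2): (-2)*1^4 + 2*2*2^1
= -2 + 8
= 6

6


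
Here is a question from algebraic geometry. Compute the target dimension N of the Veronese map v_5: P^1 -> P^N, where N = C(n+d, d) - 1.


The Veronese embedding v_d: P^n -> P^N maps each point to all
degree-d monomials in n+1 homogeneous coordinates.
N = C(n+d, d) - 1
N = C(1+5, 5) - 1
N = C(6, 5) - 1
C(6, 5) = 6
N = 6 - 1 = 5

5


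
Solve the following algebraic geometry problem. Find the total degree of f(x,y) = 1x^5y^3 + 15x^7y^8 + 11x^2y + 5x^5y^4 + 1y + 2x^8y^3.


Examine each term for its total degree (sum of exponents).
  Term '1x^5y^3' has total degree 5+3 = 8.
  Term '15x^7y^8' has total degree 7+8 = 15.
  Term '11x^2y' has total degree 2+1 = 3.
  Term '5x^5y^4' has total degree 5+4 = 9.
  Term '1y' has total degree 0+1 = 1.
  Term '2x^8y^3' has total degree 8+3 = 11.
The maximum total degree among all terms is 15.

15


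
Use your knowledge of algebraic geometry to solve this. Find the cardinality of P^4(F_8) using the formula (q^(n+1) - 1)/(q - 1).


P^4(F_8) has (q^(n+1) - 1)/(q - 1) points.
= 8^4 + 8^3 + 8^2 + 8^1 + 8^0
= 4096 + 512 + 64 + 8 + 1
= 4681

4681


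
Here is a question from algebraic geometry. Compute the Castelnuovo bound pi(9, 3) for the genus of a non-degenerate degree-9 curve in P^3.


Castelnuovo's bound: write d - 1 = m(r-1) + epsilon with 0 <= epsilon < r-1.
d - 1 = 9 - 1 = 8
r - 1 = 3 - 1 = 2
8 = 4*2 + 0, so m = 4, epsilon = 0
pi(d, r) = m(m-1)(r-1)/2 + m*epsilon
= 4*3*2/2 + 4*0
= 24/2 + 0
= 12 + 0 = 12

12


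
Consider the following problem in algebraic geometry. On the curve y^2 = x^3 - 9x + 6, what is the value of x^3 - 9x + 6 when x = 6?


Compute x^3 - 9x + 6 at x = 6:
x^3 = 6^3 = 216
(-9)*x = (-9)*6 = -54
Sum: 216 - 54 + 6 = 168

168


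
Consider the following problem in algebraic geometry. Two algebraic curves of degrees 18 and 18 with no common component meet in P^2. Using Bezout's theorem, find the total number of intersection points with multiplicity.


Bezout's theorem states the intersection count equals the product of degrees.
Intersection count = 18 * 18 = 324

324


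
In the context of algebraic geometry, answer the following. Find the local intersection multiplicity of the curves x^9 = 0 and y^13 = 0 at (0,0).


The intersection multiplicity of V(x^a) and V(y^b) at the origin is:
I(O; V(x^9), V(y^13)) = dim_k(k[x,y]/(x^9, y^13))
A basis for k[x,y]/(x^9, y^13) is the set of monomials x^i * y^j
where 0 <= i < 9 and 0 <= j < 13.
The number of such monomials is 9 * 13 = 117

117


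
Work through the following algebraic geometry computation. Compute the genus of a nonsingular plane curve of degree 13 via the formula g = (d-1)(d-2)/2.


Using the genus formula for smooth plane curves:
g = (d-1)(d-2)/2
g = (13-1)(13-2)/2
g = 12*11/2
g = 132/2 = 66

66


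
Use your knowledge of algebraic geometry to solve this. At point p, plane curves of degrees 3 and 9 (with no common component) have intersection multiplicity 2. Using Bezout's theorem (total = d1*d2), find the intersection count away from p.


By Bezout's theorem, the total intersection number is d1 * d2.
Total = 3 * 9 = 27
Intersection multiplicity at p = 2
Remaining intersections = 27 - 2 = 25

25


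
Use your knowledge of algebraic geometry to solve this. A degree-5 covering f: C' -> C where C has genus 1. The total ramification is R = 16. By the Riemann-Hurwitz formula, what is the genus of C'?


Riemann-Hurwitz formula: 2g' - 2 = d(2g - 2) + R
Given: d = 5, g = 1, R = 16
2g' - 2 = 5*(2*1 - 2) + 16
2g' - 2 = 5*0 + 16
2g' - 2 = 0 + 16 = 16
2g' = 18
g' = 9

9


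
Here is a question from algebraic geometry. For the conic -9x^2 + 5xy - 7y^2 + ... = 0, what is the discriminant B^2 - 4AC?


The discriminant of a conic Ax^2 + Bxy + Cy^2 + ... = 0 is B^2 - 4AC.
B^2 = 5^2 = 25
4AC = 4*(-9)*(-7) = 252
Discriminant = 25 - 252 = -227

-227


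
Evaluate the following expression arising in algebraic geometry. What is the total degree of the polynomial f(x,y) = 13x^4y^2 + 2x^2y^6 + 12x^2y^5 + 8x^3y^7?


Examine each term for its total degree (sum of exponents).
  Term '13x^4y^2' has total degree 4+2 = 6.
  Term '2x^2y^6' has total degree 2+6 = 8.
  Term '12x^2y^5' has total degree 2+5 = 7.
  Term '8x^3y^7' has total degree 3+7 = 10.
The maximum total degree among all terms is 10.

10


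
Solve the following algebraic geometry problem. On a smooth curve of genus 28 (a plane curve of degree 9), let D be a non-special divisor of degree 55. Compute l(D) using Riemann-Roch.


First, compute the genus of a smooth plane curve of degree 9:
g = (d-1)(d-2)/2 = (9-1)(9-2)/2 = 28
For a non-special divisor D (i.e., h^1(D) = 0), Riemann-Roch gives:
l(D) = deg(D) - g + 1
Since deg(D) = 55 >= 2g - 1 = 55, D is non-special.
l(D) = 55 - 28 + 1 = 28

28


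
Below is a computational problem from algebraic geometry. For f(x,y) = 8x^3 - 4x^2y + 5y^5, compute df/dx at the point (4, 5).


df/dx = 3*8*x^2 + 2*(-4)*x^1*y
At (4,5): 3*8*4^2 + 2*(-4)*4^1*5
= 384 - 160
= 224

224


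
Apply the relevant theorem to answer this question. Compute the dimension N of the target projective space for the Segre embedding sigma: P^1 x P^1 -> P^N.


The Segre embedding maps P^m x P^n into P^N via
all products of coordinates from each factor.
N = (m+1)(n+1) - 1
N = (1+1)(1+1) - 1
N = 2*2 - 1
N = 4 - 1 = 3

3


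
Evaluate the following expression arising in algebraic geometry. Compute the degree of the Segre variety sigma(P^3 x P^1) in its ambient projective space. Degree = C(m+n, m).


The degree of the Segre variety P^3 x P^1 is C(m+n, m).
= C(4, 3)
= 4

4


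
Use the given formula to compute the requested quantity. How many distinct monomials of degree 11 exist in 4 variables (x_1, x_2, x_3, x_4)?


The number of degree-11 monomials in 4 variables is C(d+n-1, n-1).
= C(11+4-1, 4-1) = C(14, 3)
= 364

364


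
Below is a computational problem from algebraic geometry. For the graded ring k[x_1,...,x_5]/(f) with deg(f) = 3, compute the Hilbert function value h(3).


For R = k[x_1,...,x_n]/(f) with f homogeneous of degree e:
The Hilbert series is (1 - t^e)/(1 - t)^n.
So h(d) = C(d+n-1, n-1) - C(d-e+n-1, n-1) for d >= e.
With n=5, e=3, d=3:
C(3+5-1, 5-1) = C(7, 4) = 35
C(3-3+5-1, 5-1) = C(4, 4) = 1
h(3) = 35 - 1 = 34

34


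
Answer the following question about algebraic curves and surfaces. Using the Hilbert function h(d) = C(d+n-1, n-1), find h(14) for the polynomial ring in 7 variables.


The Hilbert function for the polynomial ring in 7 variables is:
h(d) = C(d+n-1, n-1)
h(14) = C(14+7-1, 7-1) = C(20, 6)
= 20! / (6! * 14!)
= 38760

38760


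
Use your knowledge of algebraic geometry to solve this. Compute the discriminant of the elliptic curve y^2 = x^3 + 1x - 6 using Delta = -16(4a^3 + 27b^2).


Compute each component:
4a^3 = 4*1^3 = 4*1 = 4
27b^2 = 27*(-6)^2 = 27*36 = 972
4a^3 + 27b^2 = 4 + 972 = 976
Delta = -16*976 = -15616

-15616


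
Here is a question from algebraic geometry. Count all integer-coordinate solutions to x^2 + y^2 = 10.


Systematically check integer values of x where x^2 <= 10.
For each valid x, check if 10 - x^2 is a perfect square.
x=1: 10 - 1 = 9, sqrt = 3 (valid)
x=3: 10 - 9 = 1, sqrt = 1 (valid)
Total integer solutions found: 8

8


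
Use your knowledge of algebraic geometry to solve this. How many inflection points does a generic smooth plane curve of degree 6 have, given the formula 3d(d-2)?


For a general smooth plane curve C of degree d, the inflection points are
the intersection of C with its Hessian curve, which has degree 3(d-2).
By Bezout, the total intersection number is d * 3(d-2) = 6 * 12 = 72.
For a general curve every flex is ordinary, so each contributes
multiplicity 1 to C·Hess(C), and the number of distinct inflection
points is 3d(d-2).
Inflection points = 3*6*(6-2) = 3*6*4 = 72

72


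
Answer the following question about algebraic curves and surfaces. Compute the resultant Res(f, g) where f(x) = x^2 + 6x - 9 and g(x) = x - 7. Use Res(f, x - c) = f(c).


For Res(f, x - c), we evaluate f at x = c.
f(7) = 7^2 + 6*7 - 9
= 49 + 42 - 9
= 91 - 9 = 82
Res(f, g) = 82

82


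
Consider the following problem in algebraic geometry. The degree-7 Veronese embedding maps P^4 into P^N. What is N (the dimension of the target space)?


The Veronese embedding v_d: P^n -> P^N maps each point to all
degree-d monomials in n+1 homogeneous coordinates.
N = C(n+d, d) - 1
N = C(4+7, 7) - 1
N = C(11, 7) - 1
C(11, 7) = 330
N = 330 - 1 = 329

329


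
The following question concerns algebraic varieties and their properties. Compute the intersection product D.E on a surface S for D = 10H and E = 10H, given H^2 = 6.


Using bilinearity of the intersection pairing on a surface S:
(aH).(bH) = ab * (H.H)
We have H^2 = 6.
D.E = (10H).(10H) = 10*10*6
= 100*6
= 600

600


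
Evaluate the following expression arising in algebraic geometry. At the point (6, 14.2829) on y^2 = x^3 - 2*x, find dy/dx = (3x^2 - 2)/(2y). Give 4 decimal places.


Using implicit differentiation of y^2 = x^3 - 2*x:
2y * dy/dx = 3x^2 - 2
dy/dx = (3x^2 - 2)/(2y)
Numerator: 3*6^2 - 2 = 106
Denominator: 2*14.2829 = 28.5658
dy/dx = 106/28.5658 = 3.7107

3.7107


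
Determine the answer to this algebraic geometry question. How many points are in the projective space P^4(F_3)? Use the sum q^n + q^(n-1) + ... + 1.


P^4(F_3) has (q^(n+1) - 1)/(q - 1) points.
= 3^4 + 3^3 + 3^2 + 3^1 + 3^0
= 81 + 27 + 9 + 3 + 1
= 121

121


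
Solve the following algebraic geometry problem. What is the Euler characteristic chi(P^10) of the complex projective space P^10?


The complex projective space P^10 has one cell in each even real dimension 0, 2, ..., 20.
The cohomology groups are H^{2k}(P^10) = Z for k = 0,...,10, and 0 otherwise.
Euler characteristic = sum of Betti numbers = 1 per even-dimensional cohomology group.
chi(P^10) = 10 + 1 = 11

11


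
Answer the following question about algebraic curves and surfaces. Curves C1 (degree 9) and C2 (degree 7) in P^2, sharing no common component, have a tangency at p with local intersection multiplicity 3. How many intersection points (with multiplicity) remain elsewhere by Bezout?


By Bezout's theorem, the total intersection number is d1 * d2.
Total = 9 * 7 = 63
Intersection multiplicity at p = 3
Remaining intersections = 63 - 3 = 60

60


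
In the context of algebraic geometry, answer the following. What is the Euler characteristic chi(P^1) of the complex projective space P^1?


The complex projective space P^1 has one cell in each even real dimension 0, 2, ..., 2.
The cohomology groups are H^{2k}(P^1) = Z for k = 0,...,1, and 0 otherwise.
Euler characteristic = sum of Betti numbers = 1 per even-dimensional cohomology group.
chi(P^1) = 1 + 1 = 2

2


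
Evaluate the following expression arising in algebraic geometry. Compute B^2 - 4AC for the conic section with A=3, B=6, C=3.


The discriminant of a conic Ax^2 + Bxy + Cy^2 + ... = 0 is B^2 - 4AC.
B^2 = 6^2 = 36
4AC = 4*3*3 = 36
Discriminant = 36 - 36 = 0

0


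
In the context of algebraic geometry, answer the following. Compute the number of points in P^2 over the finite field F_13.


P^2(F_13) has (q^(n+1) - 1)/(q - 1) points.
= 13^2 + 13^1 + 13^0
= 169 + 13 + 1
= 183

183


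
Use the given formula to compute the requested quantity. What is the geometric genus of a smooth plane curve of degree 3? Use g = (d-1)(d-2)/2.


Using the genus formula for smooth plane curves:
g = (d-1)(d-2)/2
g = (3-1)(3-2)/2
g = 2*1/2
g = 2/2 = 1

1


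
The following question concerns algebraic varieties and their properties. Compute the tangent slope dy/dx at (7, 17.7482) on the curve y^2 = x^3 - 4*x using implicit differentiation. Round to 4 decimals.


Using implicit differentiation of y^2 = x^3 - 4*x:
2y * dy/dx = 3x^2 - 4
dy/dx = (3x^2 - 4)/(2y)
Numerator: 3*7^2 - 4 = 143
Denominator: 2*17.7482 = 35.4964
dy/dx = 143/35.4964 = 4.0286

4.0286


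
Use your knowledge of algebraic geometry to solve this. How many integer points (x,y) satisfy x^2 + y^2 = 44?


Systematically check integer values of x where x^2 <= 44.
For each valid x, check if 44 - x^2 is a perfect square.
Total integer solutions found: 0

0


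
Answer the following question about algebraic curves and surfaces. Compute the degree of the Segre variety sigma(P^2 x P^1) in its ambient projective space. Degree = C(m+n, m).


The degree of the Segre variety P^2 x P^1 is C(m+n, m).
= C(3, 2)
= 3

3


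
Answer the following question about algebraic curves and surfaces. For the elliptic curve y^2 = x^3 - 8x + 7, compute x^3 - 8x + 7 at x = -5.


Compute x^3 - 8x + 7 at x = -5:
x^3 = (-5)^3 = -125
(-8)*x = (-8)*(-5) = 40
Sum: -125 + 40 + 7 = -78

-78


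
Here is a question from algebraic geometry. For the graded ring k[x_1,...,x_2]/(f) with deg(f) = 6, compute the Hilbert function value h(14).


For R = k[x_1,...,x_n]/(f) with f homogeneous of degree e:
The Hilbert series is (1 - t^e)/(1 - t)^n.
So h(d) = C(d+n-1, n-1) - C(d-e+n-1, n-1) for d >= e.
With n=2, e=6, d=14:
C(14+2-1, 2-1) = C(15, 1) = 15
C(14-6+2-1, 2-1) = C(9, 1) = 9
h(14) = 15 - 9 = 6

6


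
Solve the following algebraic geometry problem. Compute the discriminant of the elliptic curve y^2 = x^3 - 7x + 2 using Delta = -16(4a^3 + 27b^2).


Compute each component:
4a^3 = 4*(-7)^3 = 4*(-343) = -1372
27b^2 = 27*2^2 = 27*4 = 108
4a^3 + 27b^2 = -1372 + 108 = -1264
Delta = -16*(-1264) = 20224

20224


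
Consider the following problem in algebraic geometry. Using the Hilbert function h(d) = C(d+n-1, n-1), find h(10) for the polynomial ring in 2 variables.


The Hilbert function for the polynomial ring in 2 variables is:
h(d) = C(d+n-1, n-1)
h(10) = C(10+2-1, 2-1) = C(11, 1)
= 11! / (1! * 10!)
= 11

11


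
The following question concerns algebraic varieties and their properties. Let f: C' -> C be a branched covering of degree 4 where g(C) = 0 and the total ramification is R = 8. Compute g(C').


Riemann-Hurwitz formula: 2g' - 2 = d(2g - 2) + R
Given: d = 4, g = 0, R = 8
2g' - 2 = 4*(2*0 - 2) + 8
2g' - 2 = 4*(-2) + 8
2g' - 2 = -8 + 8 = 0
2g' = 2
g' = 1

1


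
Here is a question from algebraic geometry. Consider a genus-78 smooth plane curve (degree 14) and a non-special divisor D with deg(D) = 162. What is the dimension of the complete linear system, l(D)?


First, compute the genus of a smooth plane curve of degree 14:
g = (d-1)(d-2)/2 = (14-1)(14-2)/2 = 78
For a non-special divisor D (i.e., h^1(D) = 0), Riemann-Roch gives:
l(D) = deg(D) - g + 1
Since deg(D) = 162 >= 2g - 1 = 155, D is non-special.
l(D) = 162 - 78 + 1 = 85

85


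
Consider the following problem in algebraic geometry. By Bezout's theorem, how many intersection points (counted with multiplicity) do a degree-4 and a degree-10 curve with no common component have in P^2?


Bezout's theorem states the intersection count equals the product of degrees.
Intersection count = 4 * 10 = 40

40


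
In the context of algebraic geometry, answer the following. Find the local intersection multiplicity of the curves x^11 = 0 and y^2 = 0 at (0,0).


The intersection multiplicity of V(x^a) and V(y^b) at the origin is:
I(O; V(x^11), V(y^2)) = dim_k(k[x,y]/(x^11, y^2))
A basis for k[x,y]/(x^11, y^2) is the set of monomials x^i * y^j
where 0 <= i < 11 and 0 <= j < 2.
The number of such monomials is 11 * 2 = 22

22


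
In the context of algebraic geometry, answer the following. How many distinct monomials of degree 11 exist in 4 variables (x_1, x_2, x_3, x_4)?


The number of degree-11 monomials in 4 variables is C(d+n-1, n-1).
= C(11+4-1, 4-1) = C(14, 3)
= 364

364


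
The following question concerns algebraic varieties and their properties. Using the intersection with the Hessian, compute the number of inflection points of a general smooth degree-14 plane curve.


For a general smooth plane curve C of degree d, the inflection points are
the intersection of C with its Hessian curve, which has degree 3(d-2).
By Bezout, the total intersection number is d * 3(d-2) = 14 * 36 = 504.
For a general curve every flex is ordinary, so each contributes
multiplicity 1 to C·Hess(C), and the number of distinct inflection
points is 3d(d-2).
Inflection points = 3*14*(14-2) = 3*14*12 = 504

504


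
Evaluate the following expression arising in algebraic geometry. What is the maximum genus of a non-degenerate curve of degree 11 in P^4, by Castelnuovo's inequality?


Castelnuovo's bound: write d - 1 = m(r-1) + epsilon with 0 <= epsilon < r-1.
d - 1 = 11 - 1 = 10
r - 1 = 4 - 1 = 3
10 = 3*3 + 1, so m = 3, epsilon = 1
pi(d, r) = m(m-1)(r-1)/2 + m*epsilon
= 3*2*3/2 + 3*1
= 18/2 + 3
= 9 + 3 = 12

12


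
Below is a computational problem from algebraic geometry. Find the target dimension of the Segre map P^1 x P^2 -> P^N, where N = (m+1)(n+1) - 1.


The Segre embedding maps P^m x P^n into P^N via
all products of coordinates from each factor.
N = (m+1)(n+1) - 1
N = (1+1)(2+1) - 1
N = 2*3 - 1
N = 6 - 1 = 5

5


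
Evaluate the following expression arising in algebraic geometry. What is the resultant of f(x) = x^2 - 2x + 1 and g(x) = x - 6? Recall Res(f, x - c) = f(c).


For Res(f, x - c), we evaluate f at x = c.
f(6) = 6^2 - 2*6 + 1
= 36 - 12 + 1
= 24 + 1 = 25
Res(f, g) = 25

25


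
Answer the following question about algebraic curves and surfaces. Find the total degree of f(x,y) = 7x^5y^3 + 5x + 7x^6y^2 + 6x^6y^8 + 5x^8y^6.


Examine each term for its total degree (sum of exponents).
  Term '7x^5y^3' has total degree 5+3 = 8.
  Term '5x' has total degree 1+0 = 1.
  Term '7x^6y^2' has total degree 6+2 = 8.
  Term '6x^6y^8' has total degree 6+8 = 14.
  Term '5x^8y^6' has total degree 8+6 = 14.
The maximum total degree among all terms is 14.

14


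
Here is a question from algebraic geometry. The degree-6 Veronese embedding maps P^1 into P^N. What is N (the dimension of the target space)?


The Veronese embedding v_d: P^n -> P^N maps each point to all
degree-d monomials in n+1 homogeneous coordinates.
N = C(n+d, d) - 1
N = C(1+6, 6) - 1
N = C(7, 6) - 1
C(7, 6) = 7
N = 7 - 1 = 6

6


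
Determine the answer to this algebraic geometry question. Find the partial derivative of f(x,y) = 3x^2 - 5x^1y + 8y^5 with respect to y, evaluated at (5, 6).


df/dy = (-5)*x^1 + 5*8*y^4
At (5,6): (-5)*5^1 + 5*8*6^4
= -25 + 51840
= 51815

51815


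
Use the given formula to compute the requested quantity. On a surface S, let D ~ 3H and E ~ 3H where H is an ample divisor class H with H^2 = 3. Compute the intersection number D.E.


Using bilinearity of the intersection pairing on a surface S:
(aH).(bH) = ab * (H.H)
We have H^2 = 3.
D.E = (3H).(3H) = 3*3*3
= 9*3
= 27

27


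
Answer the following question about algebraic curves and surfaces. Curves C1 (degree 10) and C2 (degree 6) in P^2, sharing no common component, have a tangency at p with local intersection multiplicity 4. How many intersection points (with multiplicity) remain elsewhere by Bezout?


By Bezout's theorem, the total intersection number is d1 * d2.
Total = 10 * 6 = 60
Intersection multiplicity at p = 4
Remaining intersections = 60 - 4 = 56

56


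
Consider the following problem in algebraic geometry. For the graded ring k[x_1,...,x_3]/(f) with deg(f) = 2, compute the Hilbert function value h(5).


For R = k[x_1,...,x_n]/(f) with f homogeneous of degree e:
The Hilbert series is (1 - t^e)/(1 - t)^n.
So h(d) = C(d+n-1, n-1) - C(d-e+n-1, n-1) for d >= e.
With n=3, e=2, d=5:
C(5+3-1, 3-1) = C(7, 2) = 21
C(5-2+3-1, 3-1) = C(5, 2) = 10
h(5) = 21 - 10 = 11

11


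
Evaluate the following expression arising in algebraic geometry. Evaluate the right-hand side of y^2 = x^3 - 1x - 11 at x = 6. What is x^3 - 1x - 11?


Compute x^3 - 1x - 11 at x = 6:
x^3 = 6^3 = 216
(-1)*x = (-1)*6 = -6
Sum: 216 - 6 - 11 = 199

199


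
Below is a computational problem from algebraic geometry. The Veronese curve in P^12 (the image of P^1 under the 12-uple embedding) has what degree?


The rational normal curve in P^12 is the image of P^1 under the 12-uple Veronese.
A general hyperplane in P^12 pulls back to a degree-12 form on P^1, which has 12 zeros,
so the curve meets a general hyperplane in 12 points. Degree = 12.

12


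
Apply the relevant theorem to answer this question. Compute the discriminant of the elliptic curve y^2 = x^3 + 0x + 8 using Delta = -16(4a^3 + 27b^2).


Compute each component:
4a^3 = 4*0^3 = 4*0 = 0
27b^2 = 27*8^2 = 27*64 = 1728
4a^3 + 27b^2 = 0 + 1728 = 1728
Delta = -16*1728 = -27648

-27648


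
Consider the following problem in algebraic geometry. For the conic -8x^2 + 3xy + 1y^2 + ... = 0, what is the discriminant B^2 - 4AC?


The discriminant of a conic Ax^2 + Bxy + Cy^2 + ... = 0 is B^2 - 4AC.
B^2 = 3^2 = 9
4AC = 4*(-8)*1 = -32
Discriminant = 9 + 32 = 41

41


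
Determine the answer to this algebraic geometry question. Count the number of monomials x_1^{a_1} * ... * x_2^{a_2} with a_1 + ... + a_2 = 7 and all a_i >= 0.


The number of degree-7 monomials in 2 variables is C(d+n-1, n-1).
= C(7+2-1, 2-1) = C(8, 1)
= 8

8


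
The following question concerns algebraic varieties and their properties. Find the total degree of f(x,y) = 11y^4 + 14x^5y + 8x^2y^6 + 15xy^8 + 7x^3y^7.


Examine each term for its total degree (sum of exponents).
  Term '11y^4' has total degree 0+4 = 4.
  Term '14x^5y' has total degree 5+1 = 6.
  Term '8x^2y^6' has total degree 2+6 = 8.
  Term '15xy^8' has total degree 1+8 = 9.
  Term '7x^3y^7' has total degree 3+7 = 10.
The maximum total degree among all terms is 10.

10


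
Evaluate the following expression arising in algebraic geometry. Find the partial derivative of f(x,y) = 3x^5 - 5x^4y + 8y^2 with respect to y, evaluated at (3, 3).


df/dy = (-5)*x^4 + 2*8*y^1
At (3,3): (-5)*3^4 + 2*8*3^1
= -405 + 48
= -357

-357


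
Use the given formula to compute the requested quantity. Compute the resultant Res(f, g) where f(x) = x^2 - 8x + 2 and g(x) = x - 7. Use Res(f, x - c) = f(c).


For Res(f, x - c), we evaluate f at x = c.
f(7) = 7^2 - 8*7 + 2
= 49 - 56 + 2
= -7 + 2 = -5
Res(f, g) = -5

-5


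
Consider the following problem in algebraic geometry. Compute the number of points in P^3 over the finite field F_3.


P^3(F_3) has (q^(n+1) - 1)/(q - 1) points.
= 3^3 + 3^2 + 3^1 + 3^0
= 27 + 9 + 3 + 1
= 40

40


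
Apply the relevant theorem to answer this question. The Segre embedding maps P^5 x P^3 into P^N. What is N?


The Segre embedding maps P^m x P^n into P^N via
all products of coordinates from each factor.
N = (m+1)(n+1) - 1
N = (5+1)(3+1) - 1
N = 6*4 - 1
N = 24 - 1 = 23

23


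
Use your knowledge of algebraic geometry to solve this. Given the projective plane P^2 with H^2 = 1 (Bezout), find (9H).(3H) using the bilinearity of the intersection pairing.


Using bilinearity of the intersection pairing on the projective plane P^2:
(aH).(bH) = ab * (H.H)
We have H^2 = 1 (Bezout).
D.E = (9H).(3H) = 9*3*1
= 27*1
= 27

27


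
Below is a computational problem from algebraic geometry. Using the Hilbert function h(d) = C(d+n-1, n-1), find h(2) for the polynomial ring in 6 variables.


The Hilbert function for the polynomial ring in 6 variables is:
h(d) = C(d+n-1, n-1)
h(2) = C(2+6-1, 6-1) = C(7, 5)
= 7! / (5! * 2!)
= 21

21


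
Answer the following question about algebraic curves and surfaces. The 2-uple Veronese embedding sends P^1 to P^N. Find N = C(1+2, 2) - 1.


The Veronese embedding v_d: P^n -> P^N maps each point to all
degree-d monomials in n+1 homogeneous coordinates.
N = C(n+d, d) - 1
N = C(1+2, 2) - 1
N = C(3, 2) - 1
C(3, 2) = 3
N = 3 - 1 = 2

2


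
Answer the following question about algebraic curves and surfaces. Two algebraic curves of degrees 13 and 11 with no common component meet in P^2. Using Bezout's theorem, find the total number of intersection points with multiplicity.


Bezout's theorem states the intersection count equals the product of degrees.
Intersection count = 13 * 11 = 143

143
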